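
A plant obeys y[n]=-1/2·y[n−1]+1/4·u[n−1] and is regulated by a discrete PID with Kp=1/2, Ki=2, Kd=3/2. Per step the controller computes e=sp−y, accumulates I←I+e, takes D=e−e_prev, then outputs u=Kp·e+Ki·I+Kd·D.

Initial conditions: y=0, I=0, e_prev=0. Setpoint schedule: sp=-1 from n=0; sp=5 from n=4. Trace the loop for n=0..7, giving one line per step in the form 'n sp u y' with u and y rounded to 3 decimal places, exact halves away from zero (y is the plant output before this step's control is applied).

0 -1 -4.000 0.000
1 -1 -0.500 -1.000
2 -1 -7.500 0.375
3 -1 1.563 -2.063
4 5 10.094 1.422
5 5 11.914 1.813
6 5 17.836 2.072
7 5 18.679 3.423

(exact arithmetic carried between steps; '≈' marks a value shown rounded to 6 d.p. or computed from one; I and e_prev carry over from the previous line; the table rounds u and y to 3 d.p., halves away from zero)
n=0: y=0, sp=-1, e=sp−y=-1; I=-1, D=e−e_prev=-1; u=1/2·(-1)+2·(-1)+3/2·(-1)=-4; next y=-1/2·0+1/4·(-4)=-1
n=1: y=-1, sp=-1, e=sp−y=0; I=-1, D=e−e_prev=1; u=1/2·0+2·(-1)+3/2·1=-0.5; next y=-1/2·(-1)+1/4·(-0.5)=0.375
n=2: y=0.375, sp=-1, e=sp−y=-1.375; I=-2.375, D=e−e_prev=-1.375; u=1/2·(-1.375)+2·(-2.375)+3/2·(-1.375)=-7.5; next y=-1/2·0.375+1/4·(-7.5)=-2.0625
n=3: y=-2.0625, sp=-1, e=sp−y=1.0625; I=-1.3125, D=e−e_prev=2.4375; u=1/2·1.0625+2·(-1.3125)+3/2·2.4375=1.5625; next y=-1/2·(-2.0625)+1/4·1.5625=1.421875
n=4: y=1.421875, sp=5, e=sp−y=3.578125; I=2.265625, D=e−e_prev=2.515625; u=1/2·3.578125+2·2.265625+3/2·2.515625=10.09375; next y=-1/2·1.421875+1/4·10.09375=1.8125
n=5: y=1.8125, sp=5, e=sp−y=3.1875; I=5.453125, D=e−e_prev=-0.390625; u=1/2·3.1875+2·5.453125+3/2·(-0.390625)≈11.914063; next y=-1/2·1.8125+1/4·11.914063≈2.072266
n=6: y≈2.072266, sp=5, e=sp−y≈2.927734; I≈8.380859, D=e−e_prev≈-0.259766; u=1/2·2.927734+2·8.380859+3/2·(-0.259766)≈17.835938; next y=-1/2·2.072266+1/4·17.835938≈3.422852
n=7: y≈3.422852, sp=5, e=sp−y≈1.577148; I≈9.958008, D=e−e_prev≈-1.350586; u=1/2·1.577148+2·9.958008+3/2·(-1.350586)≈18.678711; next y=-1/2·3.422852+1/4·18.678711≈2.958252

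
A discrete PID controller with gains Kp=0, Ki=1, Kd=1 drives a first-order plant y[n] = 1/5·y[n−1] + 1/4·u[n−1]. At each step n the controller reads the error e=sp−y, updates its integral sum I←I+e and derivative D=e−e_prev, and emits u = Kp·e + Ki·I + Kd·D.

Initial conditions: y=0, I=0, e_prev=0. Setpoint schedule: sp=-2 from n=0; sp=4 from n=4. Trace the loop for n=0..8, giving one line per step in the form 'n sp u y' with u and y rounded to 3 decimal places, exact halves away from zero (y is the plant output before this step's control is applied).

0 -2 -4.000 0.000
1 -2 -2.000 -1.000
2 -2 -4.600 -0.700
3 -2 -4.420 -1.290
4 4 6.426 -1.363
5 4 0.322 1.334
6 4 7.658 0.347
7 4 7.051 1.984
8 4 10.353 2.160

(exact arithmetic carried between steps; '≈' marks a value shown rounded to 6 d.p. or computed from one; I and e_prev carry over from the previous line; the table rounds u and y to 3 d.p., halves away from zero)
n=0: y=0, sp=-2, e=sp−y=-2; I=-2, D=e−e_prev=-2; u=0·(-2)+1·(-2)+1·(-2)=-4; next y=1/5·0+1/4·(-4)=-1
n=1: y=-1, sp=-2, e=sp−y=-1; I=-3, D=e−e_prev=1; u=0·(-1)+1·(-3)+1·1=-2; next y=1/5·(-1)+1/4·(-2)=-0.7
n=2: y=-0.7, sp=-2, e=sp−y=-1.3; I=-4.3, D=e−e_prev=-0.3; u=0·(-1.3)+1·(-4.3)+1·(-0.3)=-4.6; next y=1/5·(-0.7)+1/4·(-4.6)=-1.29
n=3: y=-1.29, sp=-2, e=sp−y=-0.71; I=-5.01, D=e−e_prev=0.59; u=0·(-0.71)+1·(-5.01)+1·0.59=-4.42; next y=1/5·(-1.29)+1/4·(-4.42)=-1.363
n=4: y=-1.363, sp=4, e=sp−y=5.363; I=0.353, D=e−e_prev=6.073; u=0·5.363+1·0.353+1·6.073=6.426; next y=1/5·(-1.363)+1/4·6.426=1.3339
n=5: y=1.3339, sp=4, e=sp−y=2.6661; I=3.0191, D=e−e_prev=-2.6969; u=0·2.6661+1·3.0191+1·(-2.6969)=0.3222; next y=1/5·1.3339+1/4·0.3222=0.34733
n=6: y=0.34733, sp=4, e=sp−y=3.65267; I=6.67177, D=e−e_prev=0.98657; u=0·3.65267+1·6.67177+1·0.98657=7.65834; next y=1/5·0.34733+1/4·7.65834=1.984051
n=7: y=1.984051, sp=4, e=sp−y=2.015949; I=8.687719, D=e−e_prev=-1.636721; u=0·2.015949+1·8.687719+1·(-1.636721)=7.050998; next y=1/5·1.984051+1/4·7.050998≈2.159560
n=8: y≈2.159560, sp=4, e=sp−y≈1.840440; I≈10.528159, D=e−e_prev≈-0.175509; u=0·1.840440+1·10.528159+1·(-0.175509)≈10.352651; next y=1/5·2.159560+1/4·10.352651≈3.020075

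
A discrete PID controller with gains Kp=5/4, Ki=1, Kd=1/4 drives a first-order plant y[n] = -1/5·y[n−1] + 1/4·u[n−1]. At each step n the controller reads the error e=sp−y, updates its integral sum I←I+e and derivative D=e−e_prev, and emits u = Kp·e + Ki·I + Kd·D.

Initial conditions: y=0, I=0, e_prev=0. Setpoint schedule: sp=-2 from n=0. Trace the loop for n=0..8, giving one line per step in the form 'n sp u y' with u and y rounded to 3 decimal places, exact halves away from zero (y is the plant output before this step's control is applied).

0 -2 -5.000 0.000
1 -2 -3.375 -1.250
2 -2 -6.078 -0.594
3 -2 -5.303 -1.401
4 -2 -6.992 -1.046
5 -2 -6.624 -1.539
6 -2 -7.685 -1.348
7 -2 -7.531 -1.652
8 -2 -8.203 -1.552

(exact arithmetic carried between steps; '≈' marks a value shown rounded to 6 d.p. or computed from one; I and e_prev carry over from the previous line; the table rounds u and y to 3 d.p., halves away from zero)
n=0: y=0, sp=-2, e=sp−y=-2; I=-2, D=e−e_prev=-2; u=5/4·(-2)+1·(-2)+1/4·(-2)=-5; next y=-1/5·0+1/4·(-5)=-1.25
n=1: y=-1.25, sp=-2, e=sp−y=-0.75; I=-2.75, D=e−e_prev=1.25; u=5/4·(-0.75)+1·(-2.75)+1/4·1.25=-3.375; next y=-1/5·(-1.25)+1/4·(-3.375)=-0.59375
n=2: y=-0.59375, sp=-2, e=sp−y=-1.40625; I=-4.15625, D=e−e_prev=-0.65625; u=5/4·(-1.40625)+1·(-4.15625)+1/4·(-0.65625)=-6.078125; next y=-1/5·(-0.59375)+1/4·(-6.078125)≈-1.400781
n=3: y≈-1.400781, sp=-2, e=sp−y≈-0.599219; I≈-4.755469, D=e−e_prev≈0.807031; u=5/4·(-0.599219)+1·(-4.755469)+1/4·0.807031≈-5.302734; next y=-1/5·(-1.400781)+1/4·(-5.302734)≈-1.045527
n=4: y≈-1.045527, sp=-2, e=sp−y≈-0.954473; I≈-5.709941, D=e−e_prev≈-0.355254; u=5/4·(-0.954473)+1·(-5.709941)+1/4·(-0.355254)≈-6.991846; next y=-1/5·(-1.045527)+1/4·(-6.991846)≈-1.538856
n=5: y≈-1.538856, sp=-2, e=sp−y≈-0.461144; I≈-6.171085, D=e−e_prev≈0.493329; u=5/4·(-0.461144)+1·(-6.171085)+1/4·0.493329≈-6.624183; next y=-1/5·(-1.538856)+1/4·(-6.624183)≈-1.348275
n=6: y≈-1.348275, sp=-2, e=sp−y≈-0.651725; I≈-6.822811, D=e−e_prev≈-0.190581; u=5/4·(-0.651725)+1·(-6.822811)+1/4·(-0.190581)≈-7.685113; next y=-1/5·(-1.348275)+1/4·(-7.685113)≈-1.651623
n=7: y≈-1.651623, sp=-2, e=sp−y≈-0.348377; I≈-7.171188, D=e−e_prev≈0.303349; u=5/4·(-0.348377)+1·(-7.171188)+1/4·0.303349≈-7.530821; next y=-1/5·(-1.651623)+1/4·(-7.530821)≈-1.552381
n=8: y≈-1.552381, sp=-2, e=sp−y≈-0.447619; I≈-7.618807, D=e−e_prev≈-0.099243; u=5/4·(-0.447619)+1·(-7.618807)+1/4·(-0.099243)≈-8.203142; next y=-1/5·(-1.552381)+1/4·(-8.203142)≈-1.740309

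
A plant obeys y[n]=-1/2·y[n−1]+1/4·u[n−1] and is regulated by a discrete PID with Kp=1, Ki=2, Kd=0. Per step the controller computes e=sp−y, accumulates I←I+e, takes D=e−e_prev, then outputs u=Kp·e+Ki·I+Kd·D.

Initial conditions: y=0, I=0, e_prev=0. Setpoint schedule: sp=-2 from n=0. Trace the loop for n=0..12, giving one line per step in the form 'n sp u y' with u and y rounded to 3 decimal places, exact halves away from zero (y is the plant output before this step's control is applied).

0 -2 -6.000 0.000
1 -2 -5.500 -1.500
2 -2 -9.125 -0.625
3 -2 -7.844 -1.969
4 -2 -10.883 -0.977
5 -2 -9.162 -2.232
6 -2 -11.872 -1.174
7 -2 -9.904 -2.381
8 -2 -12.428 -1.286
9 -2 -10.321 -2.464
10 -2 -12.741 -1.348
11 -2 -10.555 -2.511
12 -2 -12.917 -1.383

(exact arithmetic carried between steps; '≈' marks a value shown rounded to 6 d.p. or computed from one; I and e_prev carry over from the previous line; the table rounds u and y to 3 d.p., halves away from zero)
n=0: y=0, sp=-2, e=sp−y=-2; I=-2, D=e−e_prev=-2; u=1·(-2)+2·(-2)+0·(-2)=-6; next y=-1/2·0+1/4·(-6)=-1.5
n=1: y=-1.5, sp=-2, e=sp−y=-0.5; I=-2.5, D=e−e_prev=1.5; u=1·(-0.5)+2·(-2.5)+0·1.5=-5.5; next y=-1/2·(-1.5)+1/4·(-5.5)=-0.625
n=2: y=-0.625, sp=-2, e=sp−y=-1.375; I=-3.875, D=e−e_prev=-0.875; u=1·(-1.375)+2·(-3.875)+0·(-0.875)=-9.125; next y=-1/2·(-0.625)+1/4·(-9.125)=-1.96875
n=3: y=-1.96875, sp=-2, e=sp−y=-0.03125; I=-3.90625, D=e−e_prev=1.34375; u=1·(-0.03125)+2·(-3.90625)+0·1.34375=-7.84375; next y=-1/2·(-1.96875)+1/4·(-7.84375)≈-0.976563
n=4: y≈-0.976563, sp=-2, e=sp−y≈-1.023438; I≈-4.929688, D=e−e_prev≈-0.992188; u=1·(-1.023438)+2·(-4.929688)+0·(-0.992188)≈-10.882813; next y=-1/2·(-0.976563)+1/4·(-10.882813)≈-2.232422
n=5: y≈-2.232422, sp=-2, e=sp−y≈0.232422; I≈-4.697266, D=e−e_prev≈1.255859; u=1·0.232422+2·(-4.697266)+0·1.255859≈-9.162109; next y=-1/2·(-2.232422)+1/4·(-9.162109)≈-1.174316
n=6: y≈-1.174316, sp=-2, e=sp−y≈-0.825684; I≈-5.522949, D=e−e_prev≈-1.058105; u=1·(-0.825684)+2·(-5.522949)+0·(-1.058105)≈-11.871582; next y=-1/2·(-1.174316)+1/4·(-11.871582)≈-2.380737
n=7: y≈-2.380737, sp=-2, e=sp−y≈0.380737; I≈-5.142212, D=e−e_prev≈1.206421; u=1·0.380737+2·(-5.142212)+0·1.206421≈-9.903687; next y=-1/2·(-2.380737)+1/4·(-9.903687)≈-1.285553
n=8: y≈-1.285553, sp=-2, e=sp−y≈-0.714447; I≈-5.856659, D=e−e_prev≈-1.095184; u=1·(-0.714447)+2·(-5.856659)+0·(-1.095184)≈-12.427765; next y=-1/2·(-1.285553)+1/4·(-12.427765)≈-2.464165
n=9: y≈-2.464165, sp=-2, e=sp−y≈0.464165; I≈-5.392494, D=e−e_prev≈1.178612; u=1·0.464165+2·(-5.392494)+0·1.178612≈-10.320824; next y=-1/2·(-2.464165)+1/4·(-10.320824)≈-1.348124
n=10: y≈-1.348124, sp=-2, e=sp−y≈-0.651876; I≈-6.044371, D=e−e_prev≈-1.116041; u=1·(-0.651876)+2·(-6.044371)+0·(-1.116041)≈-12.740618; next y=-1/2·(-1.348124)+1/4·(-12.740618)≈-2.511093
n=11: y≈-2.511093, sp=-2, e=sp−y≈0.511093; I≈-5.533278, D=e−e_prev≈1.162969; u=1·0.511093+2·(-5.533278)+0·1.162969≈-10.555463; next y=-1/2·(-2.511093)+1/4·(-10.555463)≈-1.383319
n=12: y≈-1.383319, sp=-2, e=sp−y≈-0.616681; I≈-6.149958, D=e−e_prev≈-1.127773; u=1·(-0.616681)+2·(-6.149958)+0·(-1.127773)≈-12.916597; next y=-1/2·(-1.383319)+1/4·(-12.916597)≈-2.537490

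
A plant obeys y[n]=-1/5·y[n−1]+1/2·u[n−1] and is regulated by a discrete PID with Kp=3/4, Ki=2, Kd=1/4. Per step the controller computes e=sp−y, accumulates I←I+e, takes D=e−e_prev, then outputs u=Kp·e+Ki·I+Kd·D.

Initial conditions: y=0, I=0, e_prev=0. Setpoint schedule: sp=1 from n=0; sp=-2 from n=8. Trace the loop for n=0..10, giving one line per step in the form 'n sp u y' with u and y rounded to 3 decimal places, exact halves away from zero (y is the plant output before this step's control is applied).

(exact arithmetic carried between steps; '≈' marks a value shown rounded to 6 d.p. or computed from one; I and e_prev carry over from the previous line; the table rounds u and y to 3 d.p., halves away from zero)
n=0: y=0, sp=1, e=sp−y=1; I=1, D=e−e_prev=1; u=3/4·1+2·1+1/4·1=3; next y=-1/5·0+1/2·3=1.5
n=1: y=1.5, sp=1, e=sp−y=-0.5; I=0.5, D=e−e_prev=-1.5; u=3/4·(-0.5)+2·0.5+1/4·(-1.5)=0.25; next y=-1/5·1.5+1/2·0.25=-0.175
n=2: y=-0.175, sp=1, e=sp−y=1.175; I=1.675, D=e−e_prev=1.675; u=3/4·1.175+2·1.675+1/4·1.675=4.65; next y=-1/5·(-0.175)+1/2·4.65=2.36
n=3: y=2.36, sp=1, e=sp−y=-1.36; I=0.315, D=e−e_prev=-2.535; u=3/4·(-1.36)+2·0.315+1/4·(-2.535)=-1.02375; next y=-1/5·2.36+1/2·(-1.02375)=-0.983875
n=4: y=-0.983875, sp=1, e=sp−y=1.983875; I=2.298875, D=e−e_prev=3.343875; u=3/4·1.983875+2·2.298875+1/4·3.343875=6.921625; next y=-1/5·(-0.983875)+1/2·6.921625≈3.657588
n=5: y≈3.657588, sp=1, e=sp−y≈-2.657588; I≈-0.358713, D=e−e_prev≈-4.641463; u=3/4·(-2.657588)+2·(-0.358713)+1/4·(-4.641463)≈-3.870981; next y=-1/5·3.657588+1/2·(-3.870981)≈-2.667008
n=6: y≈-2.667008, sp=1, e=sp−y≈3.667008; I≈3.308296, D=e−e_prev≈6.324596; u=3/4·3.667008+2·3.308296+1/4·6.324596≈10.947996; next y=-1/5·(-2.667008)+1/2·10.947996≈6.007400
n=7: y≈6.007400, sp=1, e=sp−y≈-5.007400; I≈-1.699104, D=e−e_prev≈-8.674408; u=3/4·(-5.007400)+2·(-1.699104)+1/4·(-8.674408)≈-9.322360; next y=-1/5·6.007400+1/2·(-9.322360)≈-5.862660
n=8: y≈-5.862660, sp=-2, e=sp−y≈3.862660; I≈2.163556, D=e−e_prev≈8.870060; u=3/4·3.862660+2·2.163556+1/4·8.870060≈9.441622; next y=-1/5·(-5.862660)+1/2·9.441622≈5.893343
n=9: y≈5.893343, sp=-2, e=sp−y≈-7.893343; I≈-5.729787, D=e−e_prev≈-11.756003; u=3/4·(-7.893343)+2·(-5.729787)+1/4·(-11.756003)≈-20.318582; next y=-1/5·5.893343+1/2·(-20.318582)≈-11.337959
n=10: y≈-11.337959, sp=-2, e=sp−y≈9.337959; I≈3.608172, D=e−e_prev≈17.231302; u=3/4·9.337959+2·3.608172+1/4·17.231302≈18.527640; next y=-1/5·(-11.337959)+1/2·18.527640≈11.531412

0 1 3.000 0.000
1 1 0.250 1.500
2 1 4.650 -0.175
3 1 -1.024 2.360
4 1 6.922 -0.984
5 1 -3.871 3.658
6 1 10.948 -2.667
7 1 -9.322 6.007
8 -2 9.442 -5.863
9 -2 -20.319 5.893
10 -2 18.528 -11.338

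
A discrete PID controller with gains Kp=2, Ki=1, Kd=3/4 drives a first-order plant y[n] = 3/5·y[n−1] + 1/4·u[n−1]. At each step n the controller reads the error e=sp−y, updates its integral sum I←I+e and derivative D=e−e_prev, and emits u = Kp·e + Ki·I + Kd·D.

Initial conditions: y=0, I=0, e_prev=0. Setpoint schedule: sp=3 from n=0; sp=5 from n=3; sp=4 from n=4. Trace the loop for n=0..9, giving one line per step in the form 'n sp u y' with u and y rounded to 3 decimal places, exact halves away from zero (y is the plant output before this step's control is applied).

(exact arithmetic carried between steps; '≈' marks a value shown rounded to 6 d.p. or computed from one; I and e_prev carry over from the previous line; the table rounds u and y to 3 d.p., halves away from zero)
n=0: y=0, sp=3, e=sp−y=3; I=3, D=e−e_prev=3; u=2·3+1·3+3/4·3=11.25; next y=3/5·0+1/4·11.25=2.8125
n=1: y=2.8125, sp=3, e=sp−y=0.1875; I=3.1875, D=e−e_prev=-2.8125; u=2·0.1875+1·3.1875+3/4·(-2.8125)=1.453125; next y=3/5·2.8125+1/4·1.453125≈2.050781
n=2: y≈2.050781, sp=3, e=sp−y≈0.949219; I≈4.136719, D=e−e_prev≈0.761719; u=2·0.949219+1·4.136719+3/4·0.761719≈6.606445; next y=3/5·2.050781+1/4·6.606445≈2.882080
n=3: y≈2.882080, sp=5, e=sp−y≈2.117920; I≈6.254639, D=e−e_prev≈1.168701; u=2·2.117920+1·6.254639+3/4·1.168701≈11.367004; next y=3/5·2.882080+1/4·11.367004≈4.570999
n=4: y≈4.570999, sp=4, e=sp−y≈-0.570999; I≈5.683640, D=e−e_prev≈-2.688919; u=2·(-0.570999)+1·5.683640+3/4·(-2.688919)≈2.524952; next y=3/5·4.570999+1/4·2.524952≈3.373837
n=5: y≈3.373837, sp=4, e=sp−y≈0.626163; I≈6.309802, D=e−e_prev≈1.197162; u=2·0.626163+1·6.309802+3/4·1.197162≈8.459998; next y=3/5·3.373837+1/4·8.459998≈4.139302
n=6: y≈4.139302, sp=4, e=sp−y≈-0.139302; I≈6.170500, D=e−e_prev≈-0.765465; u=2·(-0.139302)+1·6.170500+3/4·(-0.765465)≈5.317797; next y=3/5·4.139302+1/4·5.317797≈3.813031
n=7: y≈3.813031, sp=4, e=sp−y≈0.186969; I≈6.357469, D=e−e_prev≈0.326271; u=2·0.186969+1·6.357469+3/4·0.326271≈6.976112; next y=3/5·3.813031+1/4·6.976112≈4.031846
n=8: y≈4.031846, sp=4, e=sp−y≈-0.031846; I≈6.325623, D=e−e_prev≈-0.218816; u=2·(-0.031846)+1·6.325623+3/4·(-0.218816)≈6.097819; next y=3/5·4.031846+1/4·6.097819≈3.943562
n=9: y≈3.943562, sp=4, e=sp−y≈0.056438; I≈6.382061, D=e−e_prev≈0.088284; u=2·0.056438+1·6.382061+3/4·0.088284≈6.561149; next y=3/5·3.943562+1/4·6.561149≈4.006425

0 3 11.250 0.000
1 3 1.453 2.813
2 3 6.606 2.051
3 5 11.367 2.882
4 4 2.525 4.571
5 4 8.460 3.374
6 4 5.318 4.139
7 4 6.976 3.813
8 4 6.098 4.032
9 4 6.561 3.944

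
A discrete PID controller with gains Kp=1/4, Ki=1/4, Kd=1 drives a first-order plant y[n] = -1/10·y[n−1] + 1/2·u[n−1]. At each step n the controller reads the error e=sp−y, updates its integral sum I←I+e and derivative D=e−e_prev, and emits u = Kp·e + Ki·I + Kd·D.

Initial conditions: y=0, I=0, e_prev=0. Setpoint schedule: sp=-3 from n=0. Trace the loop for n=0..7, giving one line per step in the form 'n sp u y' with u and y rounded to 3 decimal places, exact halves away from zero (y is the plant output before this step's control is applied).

(exact arithmetic carried between steps; '≈' marks a value shown rounded to 6 d.p. or computed from one; I and e_prev carry over from the previous line; the table rounds u and y to 3 d.p., halves away from zero)
n=0: y=0, sp=-3, e=sp−y=-3; I=-3, D=e−e_prev=-3; u=1/4·(-3)+1/4·(-3)+1·(-3)=-4.5; next y=-1/10·0+1/2·(-4.5)=-2.25
n=1: y=-2.25, sp=-3, e=sp−y=-0.75; I=-3.75, D=e−e_prev=2.25; u=1/4·(-0.75)+1/4·(-3.75)+1·2.25=1.125; next y=-1/10·(-2.25)+1/2·1.125=0.7875
n=2: y=0.7875, sp=-3, e=sp−y=-3.7875; I=-7.5375, D=e−e_prev=-3.0375; u=1/4·(-3.7875)+1/4·(-7.5375)+1·(-3.0375)=-5.86875; next y=-1/10·0.7875+1/2·(-5.86875)=-3.013125
n=3: y=-3.013125, sp=-3, e=sp−y=0.013125; I=-7.524375, D=e−e_prev=3.800625; u=1/4·0.013125+1/4·(-7.524375)+1·3.800625≈1.922813; next y=-1/10·(-3.013125)+1/2·1.922813≈1.262719
n=4: y≈1.262719, sp=-3, e=sp−y≈-4.262719; I≈-11.787094, D=e−e_prev≈-4.275844; u=1/4·(-4.262719)+1/4·(-11.787094)+1·(-4.275844)≈-8.288297; next y=-1/10·1.262719+1/2·(-8.288297)≈-4.270420
n=5: y≈-4.270420, sp=-3, e=sp−y≈1.270420; I≈-10.516673, D=e−e_prev≈5.533139; u=1/4·1.270420+1/4·(-10.516673)+1·5.533139≈3.221576; next y=-1/10·(-4.270420)+1/2·3.221576≈2.037830
n=6: y≈2.037830, sp=-3, e=sp−y≈-5.037830; I≈-15.554503, D=e−e_prev≈-6.308250; u=1/4·(-5.037830)+1/4·(-15.554503)+1·(-6.308250)≈-11.456334; next y=-1/10·2.037830+1/2·(-11.456334)≈-5.931950
n=7: y≈-5.931950, sp=-3, e=sp−y≈2.931950; I≈-12.622554, D=e−e_prev≈7.969780; u=1/4·2.931950+1/4·(-12.622554)+1·7.969780≈5.547129; next y=-1/10·(-5.931950)+1/2·5.547129≈3.366759

0 -3 -4.500 0.000
1 -3 1.125 -2.250
2 -3 -5.869 0.788
3 -3 1.923 -3.013
4 -3 -8.288 1.263
5 -3 3.222 -4.270
6 -3 -11.456 2.038
7 -3 5.547 -5.932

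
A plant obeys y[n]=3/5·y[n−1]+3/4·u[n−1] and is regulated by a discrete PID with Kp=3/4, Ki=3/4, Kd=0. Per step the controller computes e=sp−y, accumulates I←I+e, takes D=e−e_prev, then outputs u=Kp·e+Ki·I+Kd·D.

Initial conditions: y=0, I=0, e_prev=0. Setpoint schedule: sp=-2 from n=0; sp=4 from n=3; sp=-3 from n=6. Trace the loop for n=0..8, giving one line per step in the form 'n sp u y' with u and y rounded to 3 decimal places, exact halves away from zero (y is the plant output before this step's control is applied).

0 -2 -3.000 0.000
1 -2 -1.125 -2.250
2 -2 -1.022 -2.194
3 4 7.957 -2.083
4 4 2.318 4.718
5 4 2.003 4.569
6 -3 -8.436 4.243
7 -3 -1.832 -3.781
8 -3 -1.454 -3.642

(exact arithmetic carried between steps; '≈' marks a value shown rounded to 6 d.p. or computed from one; I and e_prev carry over from the previous line; the table rounds u and y to 3 d.p., halves away from zero)
n=0: y=0, sp=-2, e=sp−y=-2; I=-2, D=e−e_prev=-2; u=3/4·(-2)+3/4·(-2)+0·(-2)=-3; next y=3/5·0+3/4·(-3)=-2.25
n=1: y=-2.25, sp=-2, e=sp−y=0.25; I=-1.75, D=e−e_prev=2.25; u=3/4·0.25+3/4·(-1.75)+0·2.25=-1.125; next y=3/5·(-2.25)+3/4·(-1.125)=-2.19375
n=2: y=-2.19375, sp=-2, e=sp−y=0.19375; I=-1.55625, D=e−e_prev=-0.05625; u=3/4·0.19375+3/4·(-1.55625)+0·(-0.05625)=-1.021875; next y=3/5·(-2.19375)+3/4·(-1.021875)≈-2.082656
n=3: y≈-2.082656, sp=4, e=sp−y≈6.082656; I≈4.526406, D=e−e_prev≈5.888906; u=3/4·6.082656+3/4·4.526406+0·5.888906≈7.956797; next y=3/5·(-2.082656)+3/4·7.956797≈4.718004
n=4: y≈4.718004, sp=4, e=sp−y≈-0.718004; I≈3.808402, D=e−e_prev≈-6.800660; u=3/4·(-0.718004)+3/4·3.808402+0·(-6.800660)≈2.317799; next y=3/5·4.718004+3/4·2.317799≈4.569151
n=5: y≈4.569151, sp=4, e=sp−y≈-0.569151; I≈3.239251, D=e−e_prev≈0.148852; u=3/4·(-0.569151)+3/4·3.239251+0·0.148852≈2.002575; next y=3/5·4.569151+3/4·2.002575≈4.243422
n=6: y≈4.243422, sp=-3, e=sp−y≈-7.243422; I≈-4.004171, D=e−e_prev≈-6.674270; u=3/4·(-7.243422)+3/4·(-4.004171)+0·(-6.674270)≈-8.435695; next y=3/5·4.243422+3/4·(-8.435695)≈-3.780718
n=7: y≈-3.780718, sp=-3, e=sp−y≈0.780718; I≈-3.223453, D=e−e_prev≈8.024140; u=3/4·0.780718+3/4·(-3.223453)+0·8.024140≈-1.832051; next y=3/5·(-3.780718)+3/4·(-1.832051)≈-3.642469
n=8: y≈-3.642469, sp=-3, e=sp−y≈0.642469; I≈-2.580984, D=e−e_prev≈-0.138249; u=3/4·0.642469+3/4·(-2.580984)+0·(-0.138249)≈-1.453886; next y=3/5·(-3.642469)+3/4·(-1.453886)≈-3.275896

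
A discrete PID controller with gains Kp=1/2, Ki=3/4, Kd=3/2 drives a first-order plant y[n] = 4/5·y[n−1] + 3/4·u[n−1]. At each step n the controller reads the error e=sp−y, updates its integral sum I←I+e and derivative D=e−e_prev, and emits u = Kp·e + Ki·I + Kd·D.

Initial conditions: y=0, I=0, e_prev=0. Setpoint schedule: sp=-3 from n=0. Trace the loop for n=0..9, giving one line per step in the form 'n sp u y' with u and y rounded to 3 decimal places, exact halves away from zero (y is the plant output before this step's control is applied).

(exact arithmetic carried between steps; '≈' marks a value shown rounded to 6 d.p. or computed from one; I and e_prev carry over from the previous line; the table rounds u and y to 3 d.p., halves away from zero)
n=0: y=0, sp=-3, e=sp−y=-3; I=-3, D=e−e_prev=-3; u=1/2·(-3)+3/4·(-3)+3/2·(-3)=-8.25; next y=4/5·0+3/4·(-8.25)=-6.1875
n=1: y=-6.1875, sp=-3, e=sp−y=3.1875; I=0.1875, D=e−e_prev=6.1875; u=1/2·3.1875+3/4·0.1875+3/2·6.1875=11.015625; next y=4/5·(-6.1875)+3/4·11.015625≈3.311719
n=2: y≈3.311719, sp=-3, e=sp−y≈-6.311719; I≈-6.124219, D=e−e_prev≈-9.499219; u=1/2·(-6.311719)+3/4·(-6.124219)+3/2·(-9.499219)≈-21.997852; next y=4/5·3.311719+3/4·(-21.997852)≈-13.849014
n=3: y≈-13.849014, sp=-3, e=sp−y≈10.849014; I≈4.724795, D=e−e_prev≈17.160732; u=1/2·10.849014+3/4·4.724795+3/2·17.160732≈34.709202; next y=4/5·(-13.849014)+3/4·34.709202≈14.952690
n=4: y≈14.952690, sp=-3, e=sp−y≈-17.952690; I≈-13.227895, D=e−e_prev≈-28.801704; u=1/2·(-17.952690)+3/4·(-13.227895)+3/2·(-28.801704)≈-62.099823; next y=4/5·14.952690+3/4·(-62.099823)≈-34.612715
n=5: y≈-34.612715, sp=-3, e=sp−y≈31.612715; I≈18.384819, D=e−e_prev≈49.565405; u=1/2·31.612715+3/4·18.384819+3/2·49.565405≈103.943079; next y=4/5·(-34.612715)+3/4·103.943079≈50.267138
n=6: y≈50.267138, sp=-3, e=sp−y≈-53.267138; I≈-34.882318, D=e−e_prev≈-84.879853; u=1/2·(-53.267138)+3/4·(-34.882318)+3/2·(-84.879853)≈-180.115087; next y=4/5·50.267138+3/4·(-180.115087)≈-94.872605
n=7: y≈-94.872605, sp=-3, e=sp−y≈91.872605; I≈56.990286, D=e−e_prev≈145.139743; u=1/2·91.872605+3/4·56.990286+3/2·145.139743≈306.388631; next y=4/5·(-94.872605)+3/4·306.388631≈153.893389
n=8: y≈153.893389, sp=-3, e=sp−y≈-156.893389; I≈-99.903103, D=e−e_prev≈-248.765994; u=1/2·(-156.893389)+3/4·(-99.903103)+3/2·(-248.765994)≈-526.523013; next y=4/5·153.893389+3/4·(-526.523013)≈-271.777548
n=9: y≈-271.777548, sp=-3, e=sp−y≈268.777548; I≈168.874445, D=e−e_prev≈425.670938; u=1/2·268.777548+3/4·168.874445+3/2·425.670938≈899.551015; next y=4/5·(-271.777548)+3/4·899.551015≈457.241222

0 -3 -8.250 0.000
1 -3 11.016 -6.188
2 -3 -21.998 3.312
3 -3 34.709 -13.849
4 -3 -62.100 14.953
5 -3 103.943 -34.613
6 -3 -180.115 50.267
7 -3 306.389 -94.873
8 -3 -526.523 153.893
9 -3 899.551 -271.778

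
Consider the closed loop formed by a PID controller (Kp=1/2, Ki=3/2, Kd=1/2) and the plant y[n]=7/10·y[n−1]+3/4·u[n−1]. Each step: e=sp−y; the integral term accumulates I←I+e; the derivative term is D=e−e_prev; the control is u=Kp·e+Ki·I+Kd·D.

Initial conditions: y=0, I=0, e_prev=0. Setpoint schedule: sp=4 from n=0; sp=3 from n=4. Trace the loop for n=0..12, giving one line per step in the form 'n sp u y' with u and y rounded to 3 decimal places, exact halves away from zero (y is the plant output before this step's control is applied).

(exact arithmetic carried between steps; '≈' marks a value shown rounded to 6 d.p. or computed from one; I and e_prev carry over from the previous line; the table rounds u and y to 3 d.p., halves away from zero)
n=0: y=0, sp=4, e=sp−y=4; I=4, D=e−e_prev=4; u=1/2·4+3/2·4+1/2·4=10; next y=7/10·0+3/4·10=7.5
n=1: y=7.5, sp=4, e=sp−y=-3.5; I=0.5, D=e−e_prev=-7.5; u=1/2·(-3.5)+3/2·0.5+1/2·(-7.5)=-4.75; next y=7/10·7.5+3/4·(-4.75)=1.6875
n=2: y=1.6875, sp=4, e=sp−y=2.3125; I=2.8125, D=e−e_prev=5.8125; u=1/2·2.3125+3/2·2.8125+1/2·5.8125=8.28125; next y=7/10·1.6875+3/4·8.28125≈7.392188
n=3: y≈7.392188, sp=4, e=sp−y≈-3.392188; I≈-0.579688, D=e−e_prev≈-5.704688; u=1/2·(-3.392188)+3/2·(-0.579688)+1/2·(-5.704688)≈-5.417969; next y=7/10·7.392188+3/4·(-5.417969)≈1.111055
n=4: y≈1.111055, sp=3, e=sp−y≈1.888945; I≈1.309258, D=e−e_prev≈5.281133; u=1/2·1.888945+3/2·1.309258+1/2·5.281133≈5.548926; next y=7/10·1.111055+3/4·5.548926≈4.939433
n=5: y≈4.939433, sp=3, e=sp−y≈-1.939433; I≈-0.630175, D=e−e_prev≈-3.828378; u=1/2·(-1.939433)+3/2·(-0.630175)+1/2·(-3.828378)≈-3.829167; next y=7/10·4.939433+3/4·(-3.829167)≈0.585727
n=6: y≈0.585727, sp=3, e=sp−y≈2.414273; I≈1.784098, D=e−e_prev≈4.353705; u=1/2·2.414273+3/2·1.784098+1/2·4.353705≈6.060136; next y=7/10·0.585727+3/4·6.060136≈4.955111
n=7: y≈4.955111, sp=3, e=sp−y≈-1.955111; I≈-0.171013, D=e−e_prev≈-4.369384; u=1/2·(-1.955111)+3/2·(-0.171013)+1/2·(-4.369384)≈-3.418767; next y=7/10·4.955111+3/4·(-3.418767)≈0.904502
n=8: y≈0.904502, sp=3, e=sp−y≈2.095498; I≈1.924484, D=e−e_prev≈4.050609; u=1/2·2.095498+3/2·1.924484+1/2·4.050609≈5.959780; next y=7/10·0.904502+3/4·5.959780≈5.102987
n=9: y≈5.102987, sp=3, e=sp−y≈-2.102987; I≈-0.178502, D=e−e_prev≈-4.198484; u=1/2·(-2.102987)+3/2·(-0.178502)+1/2·(-4.198484)≈-3.418489; next y=7/10·5.102987+3/4·(-3.418489)≈1.008224
n=10: y≈1.008224, sp=3, e=sp−y≈1.991776; I≈1.813274, D=e−e_prev≈4.094762; u=1/2·1.991776+3/2·1.813274+1/2·4.094762≈5.763180; next y=7/10·1.008224+3/4·5.763180≈5.028142
n=11: y≈5.028142, sp=3, e=sp−y≈-2.028142; I≈-0.214868, D=e−e_prev≈-4.019917; u=1/2·(-2.028142)+3/2·(-0.214868)+1/2·(-4.019917)≈-3.346332; next y=7/10·5.028142+3/4·(-3.346332)≈1.009951
n=12: y≈1.009951, sp=3, e=sp−y≈1.990049; I≈1.775182, D=e−e_prev≈4.018191; u=1/2·1.990049+3/2·1.775182+1/2·4.018191≈5.666893; next y=7/10·1.009951+3/4·5.666893≈4.957135

0 4 10.000 0.000
1 4 -4.750 7.500
2 4 8.281 1.688
3 4 -5.418 7.392
4 3 5.549 1.111
5 3 -3.829 4.939
6 3 6.060 0.586
7 3 -3.419 4.955
8 3 5.960 0.905
9 3 -3.418 5.103
10 3 5.763 1.008
11 3 -3.346 5.028
12 3 5.667 1.010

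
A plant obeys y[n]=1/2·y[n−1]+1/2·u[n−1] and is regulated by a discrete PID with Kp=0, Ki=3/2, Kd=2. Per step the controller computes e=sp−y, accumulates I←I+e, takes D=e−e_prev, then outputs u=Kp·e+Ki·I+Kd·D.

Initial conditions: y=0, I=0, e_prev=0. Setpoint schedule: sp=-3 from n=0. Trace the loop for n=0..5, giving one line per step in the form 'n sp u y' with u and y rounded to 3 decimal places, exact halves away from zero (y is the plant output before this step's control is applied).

(exact arithmetic carried between steps; '≈' marks a value shown rounded to 6 d.p. or computed from one; I and e_prev carry over from the previous line; the table rounds u and y to 3 d.p., halves away from zero)
n=0: y=0, sp=-3, e=sp−y=-3; I=-3, D=e−e_prev=-3; u=0·(-3)+3/2·(-3)+2·(-3)=-10.5; next y=1/2·0+1/2·(-10.5)=-5.25
n=1: y=-5.25, sp=-3, e=sp−y=2.25; I=-0.75, D=e−e_prev=5.25; u=0·2.25+3/2·(-0.75)+2·5.25=9.375; next y=1/2·(-5.25)+1/2·9.375=2.0625
n=2: y=2.0625, sp=-3, e=sp−y=-5.0625; I=-5.8125, D=e−e_prev=-7.3125; u=0·(-5.0625)+3/2·(-5.8125)+2·(-7.3125)=-23.34375; next y=1/2·2.0625+1/2·(-23.34375)=-10.640625
n=3: y=-10.640625, sp=-3, e=sp−y=7.640625; I=1.828125, D=e−e_prev=12.703125; u=0·7.640625+3/2·1.828125+2·12.703125≈28.148438; next y=1/2·(-10.640625)+1/2·28.148438≈8.753906
n=4: y≈8.753906, sp=-3, e=sp−y≈-11.753906; I≈-9.925781, D=e−e_prev≈-19.394531; u=0·(-11.753906)+3/2·(-9.925781)+2·(-19.394531)≈-53.677734; next y=1/2·8.753906+1/2·(-53.677734)≈-22.461914
n=5: y≈-22.461914, sp=-3, e=sp−y≈19.461914; I≈9.536133, D=e−e_prev≈31.215820; u=0·19.461914+3/2·9.536133+2·31.215820≈76.735840; next y=1/2·(-22.461914)+1/2·76.735840≈27.136963

0 -3 -10.500 0.000
1 -3 9.375 -5.250
2 -3 -23.344 2.063
3 -3 28.148 -10.641
4 -3 -53.678 8.754
5 -3 76.736 -22.462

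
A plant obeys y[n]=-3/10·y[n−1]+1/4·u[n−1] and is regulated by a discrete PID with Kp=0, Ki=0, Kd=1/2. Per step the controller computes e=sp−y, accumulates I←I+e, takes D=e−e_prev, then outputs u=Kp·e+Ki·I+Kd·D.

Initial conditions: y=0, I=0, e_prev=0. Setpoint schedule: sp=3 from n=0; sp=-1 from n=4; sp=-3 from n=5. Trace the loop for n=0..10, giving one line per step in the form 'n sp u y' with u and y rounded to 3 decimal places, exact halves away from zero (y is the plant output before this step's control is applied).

0 3 1.500 0.000
1 3 -0.188 0.375
2 3 0.267 -0.159
3 3 -0.137 0.115
4 -1 -1.908 -0.069
5 -3 -0.806 -0.457
6 -3 -0.196 -0.065
7 -3 -0.017 -0.030
8 -3 -0.017 0.005
9 -3 0.005 -0.006
10 -3 -0.004 0.003

(exact arithmetic carried between steps; '≈' marks a value shown rounded to 6 d.p. or computed from one; I and e_prev carry over from the previous line; the table rounds u and y to 3 d.p., halves away from zero)
n=0: y=0, sp=3, e=sp−y=3; I=3, D=e−e_prev=3; u=0·3+0·3+1/2·3=1.5; next y=-3/10·0+1/4·1.5=0.375
n=1: y=0.375, sp=3, e=sp−y=2.625; I=5.625, D=e−e_prev=-0.375; u=0·2.625+0·5.625+1/2·(-0.375)=-0.1875; next y=-3/10·0.375+1/4·(-0.1875)=-0.159375
n=2: y=-0.159375, sp=3, e=sp−y=3.159375; I=8.784375, D=e−e_prev=0.534375; u=0·3.159375+0·8.784375+1/2·0.534375≈0.267188; next y=-3/10·(-0.159375)+1/4·0.267188≈0.114609
n=3: y≈0.114609, sp=3, e=sp−y≈2.885391; I≈11.669766, D=e−e_prev≈-0.273984; u=0·2.885391+0·11.669766+1/2·(-0.273984)≈-0.136992; next y=-3/10·0.114609+1/4·(-0.136992)≈-0.068631
n=4: y≈-0.068631, sp=-1, e=sp−y≈-0.931369; I≈10.738396, D=e−e_prev≈-3.816760; u=0·(-0.931369)+0·10.738396+1/2·(-3.816760)≈-1.908380; next y=-3/10·(-0.068631)+1/4·(-1.908380)≈-0.456506
n=5: y≈-0.456506, sp=-3, e=sp−y≈-2.543494; I≈8.194902, D=e−e_prev≈-1.612125; u=0·(-2.543494)+0·8.194902+1/2·(-1.612125)≈-0.806063; next y=-3/10·(-0.456506)+1/4·(-0.806063)≈-0.064564
n=6: y≈-0.064564, sp=-3, e=sp−y≈-2.935436; I≈5.259466, D=e−e_prev≈-0.391942; u=0·(-2.935436)+0·5.259466+1/2·(-0.391942)≈-0.195971; next y=-3/10·(-0.064564)+1/4·(-0.195971)≈-0.029624
n=7: y≈-0.029624, sp=-3, e=sp−y≈-2.970376; I≈2.289090, D=e−e_prev≈-0.034940; u=0·(-2.970376)+0·2.289090+1/2·(-0.034940)≈-0.017470; next y=-3/10·(-0.029624)+1/4·(-0.017470)≈0.004520
n=8: y≈0.004520, sp=-3, e=sp−y≈-3.004520; I≈-0.715430, D=e−e_prev≈-0.034143; u=0·(-3.004520)+0·(-0.715430)+1/2·(-0.034143)≈-0.017072; next y=-3/10·0.004520+1/4·(-0.017072)≈-0.005624
n=9: y≈-0.005624, sp=-3, e=sp−y≈-2.994376; I≈-3.709806, D=e−e_prev≈0.010143; u=0·(-2.994376)+0·(-3.709806)+1/2·0.010143≈0.005072; next y=-3/10·(-0.005624)+1/4·0.005072≈0.002955
n=10: y≈0.002955, sp=-3, e=sp−y≈-3.002955; I≈-6.712761, D=e−e_prev≈-0.008579; u=0·(-3.002955)+0·(-6.712761)+1/2·(-0.008579)≈-0.004289; next y=-3/10·0.002955+1/4·(-0.004289)≈-0.001959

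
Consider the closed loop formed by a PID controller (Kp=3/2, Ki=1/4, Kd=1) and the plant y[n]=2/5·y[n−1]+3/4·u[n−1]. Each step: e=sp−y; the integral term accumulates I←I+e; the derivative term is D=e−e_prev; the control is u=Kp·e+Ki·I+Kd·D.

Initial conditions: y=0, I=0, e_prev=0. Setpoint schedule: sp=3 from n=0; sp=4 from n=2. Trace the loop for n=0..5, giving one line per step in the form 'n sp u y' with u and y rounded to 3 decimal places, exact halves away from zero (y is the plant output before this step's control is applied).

(exact arithmetic carried between steps; '≈' marks a value shown rounded to 6 d.p. or computed from one; I and e_prev carry over from the previous line; the table rounds u and y to 3 d.p., halves away from zero)
n=0: y=0, sp=3, e=sp−y=3; I=3, D=e−e_prev=3; u=3/2·3+1/4·3+1·3=8.25; next y=2/5·0+3/4·8.25=6.1875
n=1: y=6.1875, sp=3, e=sp−y=-3.1875; I=-0.1875, D=e−e_prev=-6.1875; u=3/2·(-3.1875)+1/4·(-0.1875)+1·(-6.1875)=-11.015625; next y=2/5·6.1875+3/4·(-11.015625)≈-5.786719
n=2: y≈-5.786719, sp=4, e=sp−y≈9.786719; I≈9.599219, D=e−e_prev≈12.974219; u=3/2·9.786719+1/4·9.599219+1·12.974219≈30.054102; next y=2/5·(-5.786719)+3/4·30.054102≈20.225889
n=3: y≈20.225889, sp=4, e=sp−y≈-16.225889; I≈-6.626670, D=e−e_prev≈-26.012607; u=3/2·(-16.225889)+1/4·(-6.626670)+1·(-26.012607)≈-52.008108; next y=2/5·20.225889+3/4·(-52.008108)≈-30.915725
n=4: y≈-30.915725, sp=4, e=sp−y≈34.915725; I≈28.289056, D=e−e_prev≈51.141614; u=3/2·34.915725+1/4·28.289056+1·51.141614≈110.587466; next y=2/5·(-30.915725)+3/4·110.587466≈70.574309
n=5: y≈70.574309, sp=4, e=sp−y≈-66.574309; I≈-38.285254, D=e−e_prev≈-101.490035; u=3/2·(-66.574309)+1/4·(-38.285254)+1·(-101.490035)≈-210.922813; next y=2/5·70.574309+3/4·(-210.922813)≈-129.962386

0 3 8.250 0.000
1 3 -11.016 6.188
2 4 30.054 -5.787
3 4 -52.008 20.226
4 4 110.587 -30.916
5 4 -210.923 70.574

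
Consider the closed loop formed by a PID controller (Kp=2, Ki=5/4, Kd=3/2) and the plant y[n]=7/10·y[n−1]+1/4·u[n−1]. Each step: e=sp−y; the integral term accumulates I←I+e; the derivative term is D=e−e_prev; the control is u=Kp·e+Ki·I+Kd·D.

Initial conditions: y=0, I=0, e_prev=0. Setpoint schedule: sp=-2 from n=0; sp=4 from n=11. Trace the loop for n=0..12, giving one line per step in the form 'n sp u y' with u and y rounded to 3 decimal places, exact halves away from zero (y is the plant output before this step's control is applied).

0 -2 -9.500 0.000
1 -2 2.281 -2.375
2 -2 -6.906 -1.092
3 -2 0.528 -2.491
4 -2 -5.133 -1.612
5 -2 -0.501 -2.411
6 -2 -4.028 -1.813
7 -2 -1.165 -2.276
8 -2 -3.374 -1.885
9 -2 -1.610 -2.163
10 -2 -2.994 -1.916
11 4 26.596 -2.090
12 4 -9.613 5.186

(exact arithmetic carried between steps; '≈' marks a value shown rounded to 6 d.p. or computed from one; I and e_prev carry over from the previous line; the table rounds u and y to 3 d.p., halves away from zero)
n=0: y=0, sp=-2, e=sp−y=-2; I=-2, D=e−e_prev=-2; u=2·(-2)+5/4·(-2)+3/2·(-2)=-9.5; next y=7/10·0+1/4·(-9.5)=-2.375
n=1: y=-2.375, sp=-2, e=sp−y=0.375; I=-1.625, D=e−e_prev=2.375; u=2·0.375+5/4·(-1.625)+3/2·2.375=2.28125; next y=7/10·(-2.375)+1/4·2.28125≈-1.092188
n=2: y≈-1.092188, sp=-2, e=sp−y≈-0.907813; I≈-2.532813, D=e−e_prev≈-1.282813; u=2·(-0.907813)+5/4·(-2.532813)+3/2·(-1.282813)≈-6.905859; next y=7/10·(-1.092188)+1/4·(-6.905859)≈-2.490996
n=3: y≈-2.490996, sp=-2, e=sp−y≈0.490996; I≈-2.041816, D=e−e_prev≈1.398809; u=2·0.490996+5/4·(-2.041816)+3/2·1.398809≈0.527935; next y=7/10·(-2.490996)+1/4·0.527935≈-1.611714
n=4: y≈-1.611714, sp=-2, e=sp−y≈-0.388286; I≈-2.430103, D=e−e_prev≈-0.879282; u=2·(-0.388286)+5/4·(-2.430103)+3/2·(-0.879282)≈-5.133125; next y=7/10·(-1.611714)+1/4·(-5.133125)≈-2.411481
n=5: y≈-2.411481, sp=-2, e=sp−y≈0.411481; I≈-2.018622, D=e−e_prev≈0.799767; u=2·0.411481+5/4·(-2.018622)+3/2·0.799767≈-0.500665; next y=7/10·(-2.411481)+1/4·(-0.500665)≈-1.813203
n=6: y≈-1.813203, sp=-2, e=sp−y≈-0.186797; I≈-2.205419, D=e−e_prev≈-0.598278; u=2·(-0.186797)+5/4·(-2.205419)+3/2·(-0.598278)≈-4.027785; next y=7/10·(-1.813203)+1/4·(-4.027785)≈-2.276188
n=7: y≈-2.276188, sp=-2, e=sp−y≈0.276188; I≈-1.929231, D=e−e_prev≈0.462985; u=2·0.276188+5/4·(-1.929231)+3/2·0.462985≈-1.164684; next y=7/10·(-2.276188)+1/4·(-1.164684)≈-1.884503
n=8: y≈-1.884503, sp=-2, e=sp−y≈-0.115497; I≈-2.044728, D=e−e_prev≈-0.391686; u=2·(-0.115497)+5/4·(-2.044728)+3/2·(-0.391686)≈-3.374433; next y=7/10·(-1.884503)+1/4·(-3.374433)≈-2.162760
n=9: y≈-2.162760, sp=-2, e=sp−y≈0.162760; I≈-1.881968, D=e−e_prev≈0.278257; u=2·0.162760+5/4·(-1.881968)+3/2·0.278257≈-1.609554; next y=7/10·(-2.162760)+1/4·(-1.609554)≈-1.916320
n=10: y≈-1.916320, sp=-2, e=sp−y≈-0.083680; I≈-1.965647, D=e−e_prev≈-0.246440; u=2·(-0.083680)+5/4·(-1.965647)+3/2·(-0.246440)≈-2.994078; next y=7/10·(-1.916320)+1/4·(-2.994078)≈-2.089944
n=11: y≈-2.089944, sp=4, e=sp−y≈6.089944; I≈4.124296, D=e−e_prev≈6.173623; u=2·6.089944+5/4·4.124296+3/2·6.173623≈26.595693; next y=7/10·(-2.089944)+1/4·26.595693≈5.185963
n=12: y≈5.185963, sp=4, e=sp−y≈-1.185963; I≈2.938334, D=e−e_prev≈-7.275906; u=2·(-1.185963)+5/4·2.938334+3/2·(-7.275906)≈-9.612868; next y=7/10·5.185963+1/4·(-9.612868)≈1.226957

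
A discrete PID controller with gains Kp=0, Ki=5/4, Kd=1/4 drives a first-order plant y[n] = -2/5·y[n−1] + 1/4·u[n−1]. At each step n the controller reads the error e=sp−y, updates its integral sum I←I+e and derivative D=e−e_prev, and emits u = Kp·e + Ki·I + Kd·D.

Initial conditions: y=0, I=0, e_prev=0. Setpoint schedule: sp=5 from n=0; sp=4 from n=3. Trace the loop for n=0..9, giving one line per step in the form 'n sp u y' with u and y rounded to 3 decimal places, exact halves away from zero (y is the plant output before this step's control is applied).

(exact arithmetic carried between steps; '≈' marks a value shown rounded to 6 d.p. or computed from one; I and e_prev carry over from the previous line; the table rounds u and y to 3 d.p., halves away from zero)
n=0: y=0, sp=5, e=sp−y=5; I=5, D=e−e_prev=5; u=0·5+5/4·5+1/4·5=7.5; next y=-2/5·0+1/4·7.5=1.875
n=1: y=1.875, sp=5, e=sp−y=3.125; I=8.125, D=e−e_prev=-1.875; u=0·3.125+5/4·8.125+1/4·(-1.875)=9.6875; next y=-2/5·1.875+1/4·9.6875=1.671875
n=2: y=1.671875, sp=5, e=sp−y=3.328125; I=11.453125, D=e−e_prev=0.203125; u=0·3.328125+5/4·11.453125+1/4·0.203125≈14.367188; next y=-2/5·1.671875+1/4·14.367188≈2.923047
n=3: y≈2.923047, sp=4, e=sp−y≈1.076953; I≈12.530078, D=e−e_prev≈-2.251172; u=0·1.076953+5/4·12.530078+1/4·(-2.251172)≈15.099805; next y=-2/5·2.923047+1/4·15.099805≈2.605732
n=4: y≈2.605732, sp=4, e=sp−y≈1.394268; I≈13.924346, D=e−e_prev≈0.317314; u=0·1.394268+5/4·13.924346+1/4·0.317314≈17.484761; next y=-2/5·2.605732+1/4·17.484761≈3.328897
n=5: y≈3.328897, sp=4, e=sp−y≈0.671103; I≈14.595448, D=e−e_prev≈-0.723165; u=0·0.671103+5/4·14.595448+1/4·(-0.723165)≈18.063519; next y=-2/5·3.328897+1/4·18.063519≈3.184321
n=6: y≈3.184321, sp=4, e=sp−y≈0.815679; I≈15.411128, D=e−e_prev≈0.144576; u=0·0.815679+5/4·15.411128+1/4·0.144576≈19.300053; next y=-2/5·3.184321+1/4·19.300053≈3.551285
n=7: y≈3.551285, sp=4, e=sp−y≈0.448715; I≈15.859843, D=e−e_prev≈-0.366964; u=0·0.448715+5/4·15.859843+1/4·(-0.366964)≈19.733062; next y=-2/5·3.551285+1/4·19.733062≈3.512752
n=8: y≈3.512752, sp=4, e=sp−y≈0.487248; I≈16.347091, D=e−e_prev≈0.038533; u=0·0.487248+5/4·16.347091+1/4·0.038533≈20.443497; next y=-2/5·3.512752+1/4·20.443497≈3.705774
n=9: y≈3.705774, sp=4, e=sp−y≈0.294226; I≈16.641317, D=e−e_prev≈-0.193022; u=0·0.294226+5/4·16.641317+1/4·(-0.193022)≈20.753391; next y=-2/5·3.705774+1/4·20.753391≈3.706038

0 5 7.500 0.000
1 5 9.688 1.875
2 5 14.367 1.672
3 4 15.100 2.923
4 4 17.485 2.606
5 4 18.064 3.329
6 4 19.300 3.184
7 4 19.733 3.551
8 4 20.443 3.513
9 4 20.753 3.706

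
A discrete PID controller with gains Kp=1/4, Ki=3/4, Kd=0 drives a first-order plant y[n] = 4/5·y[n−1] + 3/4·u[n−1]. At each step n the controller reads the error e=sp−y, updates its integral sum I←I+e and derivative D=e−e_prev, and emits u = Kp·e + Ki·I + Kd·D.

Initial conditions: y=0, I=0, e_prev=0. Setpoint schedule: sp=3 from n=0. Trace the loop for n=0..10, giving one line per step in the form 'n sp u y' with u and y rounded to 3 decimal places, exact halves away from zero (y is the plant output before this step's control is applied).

0 3 3.000 0.000
1 3 3.000 2.250
2 3 1.763 4.050
3 3 0.463 4.562
4 3 -0.143 3.997
5 3 0.016 3.090
6 3 0.554 2.484
7 3 1.022 2.403
8 3 1.184 2.689
9 3 1.067 3.039
10 3 0.845 3.232

(exact arithmetic carried between steps; '≈' marks a value shown rounded to 6 d.p. or computed from one; I and e_prev carry over from the previous line; the table rounds u and y to 3 d.p., halves away from zero)
n=0: y=0, sp=3, e=sp−y=3; I=3, D=e−e_prev=3; u=1/4·3+3/4·3+0·3=3; next y=4/5·0+3/4·3=2.25
n=1: y=2.25, sp=3, e=sp−y=0.75; I=3.75, D=e−e_prev=-2.25; u=1/4·0.75+3/4·3.75+0·(-2.25)=3; next y=4/5·2.25+3/4·3=4.05
n=2: y=4.05, sp=3, e=sp−y=-1.05; I=2.7, D=e−e_prev=-1.8; u=1/4·(-1.05)+3/4·2.7+0·(-1.8)=1.7625; next y=4/5·4.05+3/4·1.7625=4.561875
n=3: y=4.561875, sp=3, e=sp−y=-1.561875; I=1.138125, D=e−e_prev=-0.511875; u=1/4·(-1.561875)+3/4·1.138125+0·(-0.511875)=0.463125; next y=4/5·4.561875+3/4·0.463125≈3.996844
n=4: y≈3.996844, sp=3, e=sp−y≈-0.996844; I≈0.141281, D=e−e_prev≈0.565031; u=1/4·(-0.996844)+3/4·0.141281+0·0.565031≈-0.14325; next y=4/5·3.996844+3/4·(-0.14325)≈3.090038
n=5: y≈3.090038, sp=3, e=sp−y≈-0.090038; I≈0.051244, D=e−e_prev≈0.906806; u=1/4·(-0.090038)+3/4·0.051244+0·0.906806≈0.015923; next y=4/5·3.090038+3/4·0.015923≈2.483973
n=6: y≈2.483973, sp=3, e=sp−y≈0.516027; I≈0.567271, D=e−e_prev≈0.606065; u=1/4·0.516027+3/4·0.567271+0·0.606065≈0.554460; next y=4/5·2.483973+3/4·0.554460≈2.403023
n=7: y≈2.403023, sp=3, e=sp−y≈0.596977; I≈1.164248, D=e−e_prev≈0.080949; u=1/4·0.596977+3/4·1.164248+0·0.080949≈1.022430; next y=4/5·2.403023+3/4·1.022430≈2.689241
n=8: y≈2.689241, sp=3, e=sp−y≈0.310759; I≈1.475007, D=e−e_prev≈-0.286218; u=1/4·0.310759+3/4·1.475007+0·(-0.286218)≈1.183945; next y=4/5·2.689241+3/4·1.183945≈3.039352
n=9: y≈3.039352, sp=3, e=sp−y≈-0.039352; I≈1.435655, D=e−e_prev≈-0.350110; u=1/4·(-0.039352)+3/4·1.435655+0·(-0.350110)≈1.066904; next y=4/5·3.039352+3/4·1.066904≈3.231659
n=10: y≈3.231659, sp=3, e=sp−y≈-0.231659; I≈1.203996, D=e−e_prev≈-0.192307; u=1/4·(-0.231659)+3/4·1.203996+0·(-0.192307)≈0.845083; next y=4/5·3.231659+3/4·0.845083≈3.219139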